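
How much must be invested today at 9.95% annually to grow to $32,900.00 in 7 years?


Formula: PV = FV / (1 + r)^n
Substituting: PV = $32,900.00 / (1 + 0.0995)^7
Discount factor: (1.0995)^7 = 1.942525
PV = $32,900.00 / 1.942525 = $16,936.72

$16,936.72


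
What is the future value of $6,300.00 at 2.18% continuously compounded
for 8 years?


Formula: FV = P * e^(r*t)
Exponent: r*t = 0.0218 * 8 = 0.1744
e^(0.1744) = 1.190532
FV = $6,300.00 * 1.190532 = $7,500.35

$7,500.35


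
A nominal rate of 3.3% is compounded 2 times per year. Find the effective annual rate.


Formula: EAR = (1 + r/m)^m - 1
Period rate: r/m = 0.033 / 2 = 0.0165
Compounding: (1 + 0.0165)^2 = 1.033272
EAR = 1.033272 - 1 = 0.033272

0.033272


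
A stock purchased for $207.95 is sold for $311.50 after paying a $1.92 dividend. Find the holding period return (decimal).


Formula: HPR = (P1 - P0 + D) / P0
Gain: $311.50 - $207.95 + $1.92 = $105.47
HPR = $105.47 / $207.95 = 0.5072

0.5072


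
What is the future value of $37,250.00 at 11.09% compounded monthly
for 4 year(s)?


Formula: FV = P * (1 + r/m)^(m*t)
Period rate: r/m = 0.1109 / 12 = 0.009242
Total periods: m*t = 12 * 4 = 48
Growth factor: (1 + 0.009242)^48 = 1.555136
FV = $37,250.00 * 1.555136 = $57,928.80

$57,928.80


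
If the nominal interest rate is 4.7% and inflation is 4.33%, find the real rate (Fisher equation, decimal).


Formula: (1 + r_real) = (1 + r_nom) / (1 + inflation)
Substituting: (1 + r_real) = 1.047 / 1.0433
(1 + r_real) = 1.003546
r_real = 1.003546 - 1 = 0.003546

0.003546


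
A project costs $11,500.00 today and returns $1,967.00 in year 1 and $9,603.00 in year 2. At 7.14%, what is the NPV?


Formula: NPV = C0 + C1/(1+r) + C2/(1+r)^2
Discount C1: $1,967.00 / (1 + 0.0714) = $1,835.92
Discount C2: $9,603.00 / (1 + 0.0714)^2 = $8,365.73
NPV = -$11,500.00 + $1,835.92 + $8,365.73 = -$1,298.36

-$1,298.36


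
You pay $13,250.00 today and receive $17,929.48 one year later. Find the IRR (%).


Formula: IRR = C1/C0 - 1
Substituting: IRR = $17,929.48 / $13,250.00 - 1
Ratio: 1.353168 - 1 = 0.353168
IRR = 35.3168%

35.3168%


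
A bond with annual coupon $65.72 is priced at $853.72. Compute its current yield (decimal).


Formula: Current yield = annual coupon / price
Substituting: CY = $65.72 / $853.72
CY = 0.076981

0.076981


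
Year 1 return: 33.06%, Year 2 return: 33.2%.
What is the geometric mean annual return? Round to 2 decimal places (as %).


Formula: Geometric mean = ((1+r1)*(1+r2))^(1/2) - 1
Product: (1 + 0.3306) * (1 + 0.332) = 1.3306 * 1.332 = 1.772359
Square root: 1.772359^0.5 = 1.3313
Geometric mean = 1.3313 - 1 = 0.3313
As percentage: 33.13%

33.13%


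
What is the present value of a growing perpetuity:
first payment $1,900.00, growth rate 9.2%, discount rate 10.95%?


Formula: PV = C / (r - g)
Spread: r - g = 0.1095 - 0.092 = 0.0175
Substituting: PV = $1,900.00 / 0.0175
PV = $108,571.43

$108,571.43


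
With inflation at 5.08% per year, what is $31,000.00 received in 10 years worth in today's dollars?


Formula: Real value = nominal / (1 + inflation)^years
Price level: (1 + 0.0508)^10 = 1.641348
Real value = $31,000.00 / 1.641348 = $18,886.92

$18,886.92


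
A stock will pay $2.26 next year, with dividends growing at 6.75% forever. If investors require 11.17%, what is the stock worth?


Formula: P = D1 / (r - g)
Spread: r - g = 0.1117 - 0.0675 = 0.0442
Substituting: P = $2.26 / 0.0442
P = $51.13

$51.13


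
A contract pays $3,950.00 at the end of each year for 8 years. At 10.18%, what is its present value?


Formula: PV = PMT * (1 - (1+r)^(-n)) / r
Discount factor: (1 + 0.1018)^(-8) = 0.460445
Bracket: 1 - 0.460445 = 0.539555
PV = $3,950.00 * 0.539555 / 0.1018 = $20,935.58

$20,935.58


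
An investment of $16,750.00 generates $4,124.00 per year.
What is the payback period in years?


Formula: Payback = investment / annual cash flow
Substituting: Payback = $16,750.00 / $4,124.00
Payback = 4.0616 years

4.0616 years


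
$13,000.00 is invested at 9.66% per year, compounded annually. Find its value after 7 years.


Formula: FV = P * (1 + r)^n
Substituting: FV = $13,000.00 * (1 + 0.0966)^7
Growth factor: (1.0966)^7 = 1.906943
FV = $13,000.00 * 1.906943 = $24,790.26

$24,790.26


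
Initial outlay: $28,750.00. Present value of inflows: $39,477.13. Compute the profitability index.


Formula: PI = PV(cash flows) / initial investment
Substituting: PI = $39,477.13 / $28,750.00
PI = 1.3731

1.3731


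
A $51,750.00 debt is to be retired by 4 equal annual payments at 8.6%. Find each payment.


Formula: PMT = PV * r / (1 - (1+r)^(-n))
Denominator: 1 - (1 + 0.086)^(-4) = 0.28108
Numerator: $51,750.00 * 0.086 = 4450.5
PMT = 4450.5 / 0.28108 = $15,833.58

$15,833.58


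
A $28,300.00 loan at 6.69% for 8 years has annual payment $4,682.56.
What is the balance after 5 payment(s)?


Formula: Balance = PV*(1+r)^k - PMT*((1+r)^k - 1)/r
Growth: (1 + 0.0669)^5 = 1.382352
Accumulated factor: ((1+r)^k - 1)/r = 5.715273
Balance = $28,300.00 * 1.382352 - $4,682.56 * 5.715273
Balance = $12,358.45

$12,358.45


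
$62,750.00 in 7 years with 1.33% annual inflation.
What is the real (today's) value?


Formula: Real value = nominal / (1 + inflation)^years
Price level: (1 + 0.0133)^7 = 1.096898
Real value = $62,750.00 / 1.096898 = $57,206.77

$57,206.77


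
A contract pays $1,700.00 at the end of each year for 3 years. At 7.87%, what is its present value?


Formula: PV = PMT * (1 - (1+r)^(-n)) / r
Discount factor: (1 + 0.0787)^(-3) = 0.796706
Bracket: 1 - 0.796706 = 0.203294
PV = $1,700.00 * 0.203294 / 0.0787 = $4,391.36

$4,391.36


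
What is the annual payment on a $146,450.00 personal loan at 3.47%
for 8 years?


Formula: PMT = PV * r / (1 - (1+r)^(-n))
Denominator: 1 - (1 + 0.0347)^(-8) = 0.238825
Numerator: $146,450.00 * 0.0347 = 5081.815
PMT = 5081.815 / 0.238825 = $21,278.39

$21,278.39


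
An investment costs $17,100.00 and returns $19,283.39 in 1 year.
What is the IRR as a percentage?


Formula: IRR = C1/C0 - 1
Substituting: IRR = $19,283.39 / $17,100.00 - 1
Ratio: 1.127684 - 1 = 0.127684
IRR = 12.7684%

12.7684%


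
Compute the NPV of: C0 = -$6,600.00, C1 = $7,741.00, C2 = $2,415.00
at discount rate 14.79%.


Formula: NPV = C0 + C1/(1+r) + C2/(1+r)^2
Discount C1: $7,741.00 / (1 + 0.1479) = $6,743.62
Discount C2: $2,415.00 / (1 + 0.1479)^2 = $1,832.77
NPV = -$6,600.00 + $6,743.62 + $1,832.77 = $1,976.39

$1,976.39


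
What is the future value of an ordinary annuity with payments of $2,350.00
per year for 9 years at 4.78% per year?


Formula: FV = PMT * ((1+r)^n - 1) / r
Growth factor: (1 + 0.0478)^9 = 1.522319
Numerator: 1.522319 - 1 = 0.522319
FV = $2,350.00 * 0.522319 / 0.0478 = $25,678.84

$25,678.84


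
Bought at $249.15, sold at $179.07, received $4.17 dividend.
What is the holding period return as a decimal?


Formula: HPR = (P1 - P0 + D) / P0
Gain: $179.07 - $249.15 + $4.17 = -$65.91
HPR = -$65.91 / $249.15 = -0.2645

-0.2645


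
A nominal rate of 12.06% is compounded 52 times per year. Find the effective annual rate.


Formula: EAR = (1 + r/m)^m - 1
Period rate: r/m = 0.1206 / 52 = 0.002319
Compounding: (1 + 0.002319)^52 = 1.128016
EAR = 1.128016 - 1 = 0.128016

0.128016


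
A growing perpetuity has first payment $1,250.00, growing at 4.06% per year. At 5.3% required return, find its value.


Formula: PV = C / (r - g)
Spread: r - g = 0.053 - 0.0406 = 0.0124
Substituting: PV = $1,250.00 / 0.0124
PV = $100,806.45

$100,806.45


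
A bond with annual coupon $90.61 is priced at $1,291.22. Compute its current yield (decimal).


Formula: Current yield = annual coupon / price
Substituting: CY = $90.61 / $1,291.22
CY = 0.070174

0.070174


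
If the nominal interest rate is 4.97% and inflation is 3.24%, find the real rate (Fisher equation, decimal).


Formula: (1 + r_real) = (1 + r_nom) / (1 + inflation)
Substituting: (1 + r_real) = 1.0497 / 1.0324
(1 + r_real) = 1.016757
r_real = 1.016757 - 1 = 0.016757

0.016757


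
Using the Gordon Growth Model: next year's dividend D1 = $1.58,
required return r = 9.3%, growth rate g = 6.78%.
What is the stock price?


Formula: P = D1 / (r - g)
Spread: r - g = 0.093 - 0.0678 = 0.0252
Substituting: P = $1.58 / 0.0252
P = $62.70

$62.70


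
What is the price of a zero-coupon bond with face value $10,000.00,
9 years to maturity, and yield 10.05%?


Formula: Price = FV / (1 + r)^n
Substituting: Price = $10,000.00 / (1 + 0.1005)^9
Discount factor: (1.1005)^9 = 2.367611
Price = $10,000.00 / 2.367611 = $4,223.67

$4,223.67


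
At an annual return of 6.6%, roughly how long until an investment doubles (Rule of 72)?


Formula: Years ≈ 72 / r
Substituting: Years ≈ 72 / 6.6
Years ≈ 10.9

10.9 years


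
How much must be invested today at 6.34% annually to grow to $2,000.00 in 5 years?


Formula: PV = FV / (1 + r)^n
Substituting: PV = $2,000.00 / (1 + 0.0634)^5
Discount factor: (1.0634)^5 = 1.359826
PV = $2,000.00 / 1.359826 = $1,470.78

$1,470.78


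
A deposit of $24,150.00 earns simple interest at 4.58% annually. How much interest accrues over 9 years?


Formula: I = P * r * t
Substituting: I = $24,150.00 * 0.0458 * 9
Step: I = $24,150.00 * 0.4122
I = $9,954.63

$9,954.63


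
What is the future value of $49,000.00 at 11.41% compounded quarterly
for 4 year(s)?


Formula: FV = P * (1 + r/m)^(m*t)
Period rate: r/m = 0.1141 / 4 = 0.028525
Total periods: m*t = 4 * 4 = 16
Growth factor: (1 + 0.028525)^16 = 1.568331
FV = $49,000.00 * 1.568331 = $76,848.20

$76,848.20


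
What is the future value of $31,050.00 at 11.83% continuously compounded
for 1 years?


Formula: FV = P * e^(r*t)
Exponent: r*t = 0.1183 * 1 = 0.1183
e^(0.1183) = 1.125582
FV = $31,050.00 * 1.125582 = $34,949.31

$34,949.31


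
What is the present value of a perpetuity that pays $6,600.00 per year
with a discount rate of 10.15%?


Formula: PV = C / r
Substituting: PV = $6,600.00 / 0.1015
PV = $65,024.63

$65,024.63


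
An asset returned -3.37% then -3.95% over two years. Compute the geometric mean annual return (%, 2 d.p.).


Formula: Geometric mean = ((1+r1)*(1+r2))^(1/2) - 1
Product: (1 + -0.0337) * (1 + -0.0395) = 0.9663 * 0.9605 = 0.928131
Square root: 0.928131^0.5 = 0.963396
Geometric mean = 0.963396 - 1 = -0.036604
As percentage: -3.66%

-3.66%


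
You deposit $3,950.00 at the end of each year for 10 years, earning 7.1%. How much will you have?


Formula: FV = PMT * ((1+r)^n - 1) / r
Growth factor: (1 + 0.071)^10 = 1.985613
Numerator: 1.985613 - 1 = 0.985613
FV = $3,950.00 * 0.985613 / 0.071 = $54,833.42

$54,833.42


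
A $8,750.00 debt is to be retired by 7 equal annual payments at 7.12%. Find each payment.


Formula: PMT = PV * r / (1 - (1+r)^(-n))
Denominator: 1 - (1 + 0.0712)^(-7) = 0.382117
Numerator: $8,750.00 * 0.0712 = 623.0
PMT = 623.0 / 0.382117 = $1,630.39

$1,630.39


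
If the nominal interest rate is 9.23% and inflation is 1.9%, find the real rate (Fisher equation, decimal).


Formula: (1 + r_real) = (1 + r_nom) / (1 + inflation)
Substituting: (1 + r_real) = 1.0923 / 1.019
(1 + r_real) = 1.071933
r_real = 1.071933 - 1 = 0.071933

0.071933


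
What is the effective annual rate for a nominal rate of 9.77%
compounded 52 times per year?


Formula: EAR = (1 + r/m)^m - 1
Period rate: r/m = 0.0977 / 52 = 0.001879
Compounding: (1 + 0.001879)^52 = 1.102531
EAR = 1.102531 - 1 = 0.102531

0.102531


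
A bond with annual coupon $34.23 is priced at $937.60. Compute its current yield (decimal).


Formula: Current yield = annual coupon / price
Substituting: CY = $34.23 / $937.60
CY = 0.036508

0.036508


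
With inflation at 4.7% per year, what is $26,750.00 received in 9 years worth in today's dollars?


Formula: Real value = nominal / (1 + inflation)^years
Price level: (1 + 0.047)^9 = 1.51189
Real value = $26,750.00 / 1.51189 = $17,693.09

$17,693.09


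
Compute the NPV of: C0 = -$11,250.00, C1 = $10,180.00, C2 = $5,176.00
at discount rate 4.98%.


Formula: NPV = C0 + C1/(1+r) + C2/(1+r)^2
Discount C1: $10,180.00 / (1 + 0.0498) = $9,697.09
Discount C2: $5,176.00 / (1 + 0.0498)^2 = $4,696.57
NPV = -$11,250.00 + $9,697.09 + $4,696.57 = $3,143.66

$3,143.66


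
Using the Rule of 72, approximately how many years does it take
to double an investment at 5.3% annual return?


Formula: Years ≈ 72 / r
Substituting: Years ≈ 72 / 5.3
Years ≈ 13.6

13.6 years


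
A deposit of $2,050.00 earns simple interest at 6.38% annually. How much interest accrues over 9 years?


Formula: I = P * r * t
Substituting: I = $2,050.00 * 0.0638 * 9
Step: I = $2,050.00 * 0.5742
I = $1,177.11

$1,177.11


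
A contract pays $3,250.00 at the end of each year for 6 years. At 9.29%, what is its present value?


Formula: PV = PMT * (1 - (1+r)^(-n)) / r
Discount factor: (1 + 0.0929)^(-6) = 0.586837
Bracket: 1 - 0.586837 = 0.413163
PV = $3,250.00 * 0.413163 / 0.0929 = $14,454.04

$14,454.04


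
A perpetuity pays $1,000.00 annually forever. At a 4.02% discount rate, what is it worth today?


Formula: PV = C / r
Substituting: PV = $1,000.00 / 0.0402
PV = $24,875.62

$24,875.62


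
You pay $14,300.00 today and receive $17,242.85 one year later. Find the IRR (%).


Formula: IRR = C1/C0 - 1
Substituting: IRR = $17,242.85 / $14,300.00 - 1
Ratio: 1.205794 - 1 = 0.205794
IRR = 20.5794%

20.5794%


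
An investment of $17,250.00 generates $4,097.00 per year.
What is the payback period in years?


Formula: Payback = investment / annual cash flow
Substituting: Payback = $17,250.00 / $4,097.00
Payback = 4.2104 years

4.2104 years


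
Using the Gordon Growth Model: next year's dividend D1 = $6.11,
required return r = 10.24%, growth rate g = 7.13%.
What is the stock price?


Formula: P = D1 / (r - g)
Spread: r - g = 0.1024 - 0.0713 = 0.0311
Substituting: P = $6.11 / 0.0311
P = $196.46

$196.46


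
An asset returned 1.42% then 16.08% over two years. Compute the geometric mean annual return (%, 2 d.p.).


Formula: Geometric mean = ((1+r1)*(1+r2))^(1/2) - 1
Product: (1 + 0.0142) * (1 + 0.1608) = 1.0142 * 1.1608 = 1.177283
Square root: 1.177283^0.5 = 1.085027
Geometric mean = 1.085027 - 1 = 0.085027
As percentage: 8.50%

8.50%


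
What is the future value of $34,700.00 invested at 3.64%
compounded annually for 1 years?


Formula: FV = P * (1 + r)^n
Substituting: FV = $34,700.00 * (1 + 0.0364)^1
Growth factor: (1.0364)^1 = 1.0364
FV = $34,700.00 * 1.0364 = $35,963.08

$35,963.08


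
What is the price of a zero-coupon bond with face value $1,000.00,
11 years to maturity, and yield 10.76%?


Formula: Price = FV / (1 + r)^n
Substituting: Price = $1,000.00 / (1 + 0.1076)^11
Discount factor: (1.1076)^11 = 3.077602
Price = $1,000.00 / 3.077602 = $324.93

$324.93


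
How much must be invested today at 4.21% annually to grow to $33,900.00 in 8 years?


Formula: PV = FV / (1 + r)^n
Substituting: PV = $33,900.00 / (1 + 0.0421)^8
Discount factor: (1.0421)^8 = 1.390834
PV = $33,900.00 / 1.390834 = $24,373.87

$24,373.87


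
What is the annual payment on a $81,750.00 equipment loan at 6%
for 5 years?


Formula: PMT = PV * r / (1 - (1+r)^(-n))
Denominator: 1 - (1 + 0.06)^(-5) = 0.252742
Numerator: $81,750.00 * 0.06 = 4905.0
PMT = 4905.0 / 0.252742 = $19,407.16

$19,407.16


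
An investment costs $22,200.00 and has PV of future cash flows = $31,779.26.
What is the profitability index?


Formula: PI = PV(cash flows) / initial investment
Substituting: PI = $31,779.26 / $22,200.00
PI = 1.4315

1.4315


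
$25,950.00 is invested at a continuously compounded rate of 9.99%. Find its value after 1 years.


Formula: FV = P * e^(r*t)
Exponent: r*t = 0.0999 * 1 = 0.0999
e^(0.0999) = 1.10506
FV = $25,950.00 * 1.10506 = $28,676.32

$28,676.32


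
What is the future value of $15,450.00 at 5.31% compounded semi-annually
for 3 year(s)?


Formula: FV = P * (1 + r/m)^(m*t)
Period rate: r/m = 0.0531 / 2 = 0.02655
Total periods: m*t = 2 * 3 = 6
Growth factor: (1 + 0.02655)^6 = 1.170255
FV = $15,450.00 * 1.170255 = $18,080.45

$18,080.45


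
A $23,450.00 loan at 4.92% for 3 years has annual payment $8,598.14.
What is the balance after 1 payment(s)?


Formula: Balance = PV*(1+r)^k - PMT*((1+r)^k - 1)/r
Growth: (1 + 0.0492)^1 = 1.0492
Accumulated factor: ((1+r)^k - 1)/r = 1.0
Balance = $23,450.00 * 1.0492 - $8,598.14 * 1.0
Balance = $16,005.60

$16,005.60


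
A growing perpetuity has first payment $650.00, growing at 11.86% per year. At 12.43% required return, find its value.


Formula: PV = C / (r - g)
Spread: r - g = 0.1243 - 0.1186 = 0.0057
Substituting: PV = $650.00 / 0.0057
PV = $114,035.09

$114,035.09


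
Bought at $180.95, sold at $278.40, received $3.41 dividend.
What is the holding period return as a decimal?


Formula: HPR = (P1 - P0 + D) / P0
Gain: $278.40 - $180.95 + $3.41 = $100.86
HPR = $100.86 / $180.95 = 0.5574

0.5574


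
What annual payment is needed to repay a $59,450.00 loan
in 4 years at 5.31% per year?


Formula: PMT = PV * r / (1 - (1+r)^(-n))
Denominator: 1 - (1 + 0.0531)^(-4) = 0.186942
Numerator: $59,450.00 * 0.0531 = 3156.795
PMT = 3156.795 / 0.186942 = $16,886.50

$16,886.50


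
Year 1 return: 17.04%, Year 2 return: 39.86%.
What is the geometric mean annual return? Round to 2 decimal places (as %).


Formula: Geometric mean = ((1+r1)*(1+r2))^(1/2) - 1
Product: (1 + 0.1704) * (1 + 0.3986) = 1.1704 * 1.3986 = 1.636921
Square root: 1.636921^0.5 = 1.279422
Geometric mean = 1.279422 - 1 = 0.279422
As percentage: 27.94%

27.94%


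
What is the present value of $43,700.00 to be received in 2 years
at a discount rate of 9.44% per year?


Formula: PV = FV / (1 + r)^n
Substituting: PV = $43,700.00 / (1 + 0.0944)^2
Discount factor: (1.0944)^2 = 1.197711
PV = $43,700.00 / 1.197711 = $36,486.25

$36,486.25


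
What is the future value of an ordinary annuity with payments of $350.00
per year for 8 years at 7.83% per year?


Formula: FV = PMT * ((1+r)^n - 1) / r
Growth factor: (1 + 0.0783)^8 = 1.82775
Numerator: 1.82775 - 1 = 0.82775
FV = $350.00 * 0.82775 / 0.0783 = $3,700.03

$3,700.03


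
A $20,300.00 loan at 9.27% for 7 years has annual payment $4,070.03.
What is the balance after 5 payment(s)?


Formula: Balance = PV*(1+r)^k - PMT*((1+r)^k - 1)/r
Growth: (1 + 0.0927)^5 = 1.557775
Accumulated factor: ((1+r)^k - 1)/r = 6.01699
Balance = $20,300.00 * 1.557775 - $4,070.03 * 6.01699
Balance = $7,133.50

$7,133.50


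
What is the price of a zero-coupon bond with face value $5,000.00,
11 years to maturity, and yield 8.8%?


Formula: Price = FV / (1 + r)^n
Substituting: Price = $5,000.00 / (1 + 0.088)^11
Discount factor: (1.088)^11 = 2.52882
Price = $5,000.00 / 2.52882 = $1,977.21

$1,977.21


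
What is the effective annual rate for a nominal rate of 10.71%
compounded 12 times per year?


Formula: EAR = (1 + r/m)^m - 1
Period rate: r/m = 0.1071 / 12 = 0.008925
Compounding: (1 + 0.008925)^12 = 1.112517
EAR = 1.112517 - 1 = 0.112517

0.112517


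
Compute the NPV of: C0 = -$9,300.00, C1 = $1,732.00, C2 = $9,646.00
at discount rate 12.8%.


Formula: NPV = C0 + C1/(1+r) + C2/(1+r)^2
Discount C1: $1,732.00 / (1 + 0.128) = $1,535.46
Discount C2: $9,646.00 / (1 + 0.128)^2 = $7,581.04
NPV = -$9,300.00 + $1,535.46 + $7,581.04 = -$183.49

-$183.49


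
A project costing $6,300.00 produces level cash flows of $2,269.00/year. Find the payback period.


Formula: Payback = investment / annual cash flow
Substituting: Payback = $6,300.00 / $2,269.00
Payback = 2.7766 years

2.7766 years


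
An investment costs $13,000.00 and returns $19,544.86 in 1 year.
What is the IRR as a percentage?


Formula: IRR = C1/C0 - 1
Substituting: IRR = $19,544.86 / $13,000.00 - 1
Ratio: 1.503451 - 1 = 0.503451
IRR = 50.3451%

50.3451%


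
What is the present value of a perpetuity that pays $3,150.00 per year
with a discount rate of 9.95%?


Formula: PV = C / r
Substituting: PV = $3,150.00 / 0.0995
PV = $31,658.29

$31,658.29


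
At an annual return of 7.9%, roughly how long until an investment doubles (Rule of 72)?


Formula: Years ≈ 72 / r
Substituting: Years ≈ 72 / 7.9
Years ≈ 9.1

9.1 years


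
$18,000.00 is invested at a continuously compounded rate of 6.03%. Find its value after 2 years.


Formula: FV = P * e^(r*t)
Exponent: r*t = 0.0603 * 2 = 0.1206
e^(0.1206) = 1.128174
FV = $18,000.00 * 1.128174 = $20,307.12

$20,307.12


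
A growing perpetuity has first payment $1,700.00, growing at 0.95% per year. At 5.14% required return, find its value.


Formula: PV = C / (r - g)
Spread: r - g = 0.0514 - 0.0095 = 0.0419
Substituting: PV = $1,700.00 / 0.0419
PV = $40,572.79

$40,572.79


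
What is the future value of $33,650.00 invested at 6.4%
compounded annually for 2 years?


Formula: FV = P * (1 + r)^n
Substituting: FV = $33,650.00 * (1 + 0.064)^2
Growth factor: (1.064)^2 = 1.132096
FV = $33,650.00 * 1.132096 = $38,095.03

$38,095.03


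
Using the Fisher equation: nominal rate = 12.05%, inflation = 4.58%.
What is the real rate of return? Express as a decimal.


Formula: (1 + r_real) = (1 + r_nom) / (1 + inflation)
Substituting: (1 + r_real) = 1.1205 / 1.0458
(1 + r_real) = 1.071429
r_real = 1.071429 - 1 = 0.071429

0.071429


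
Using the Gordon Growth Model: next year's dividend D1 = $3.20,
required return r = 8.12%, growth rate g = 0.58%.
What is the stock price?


Formula: P = D1 / (r - g)
Spread: r - g = 0.0812 - 0.0058 = 0.0754
Substituting: P = $3.20 / 0.0754
P = $42.44

$42.44


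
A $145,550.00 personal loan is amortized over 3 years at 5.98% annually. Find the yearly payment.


Formula: PMT = PV * r / (1 - (1+r)^(-n))
Denominator: 1 - (1 + 0.0598)^(-3) = 0.159905
Numerator: $145,550.00 * 0.0598 = 8703.89
PMT = 8703.89 / 0.159905 = $54,431.54

$54,431.54


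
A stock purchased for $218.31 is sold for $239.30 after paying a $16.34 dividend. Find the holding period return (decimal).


Formula: HPR = (P1 - P0 + D) / P0
Gain: $239.30 - $218.31 + $16.34 = $37.33
HPR = $37.33 / $218.31 = 0.171

0.171


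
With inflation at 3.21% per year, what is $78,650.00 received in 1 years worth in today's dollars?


Formula: Real value = nominal / (1 + inflation)^years
Price level: (1 + 0.0321)^1 = 1.0321
Real value = $78,650.00 / 1.0321 = $76,203.86

$76,203.86


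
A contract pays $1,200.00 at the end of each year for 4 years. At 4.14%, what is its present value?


Formula: PV = PMT * (1 - (1+r)^(-n)) / r
Discount factor: (1 + 0.0414)^(-4) = 0.850217
Bracket: 1 - 0.850217 = 0.149783
PV = $1,200.00 * 0.149783 / 0.0414 = $4,341.54

$4,341.54


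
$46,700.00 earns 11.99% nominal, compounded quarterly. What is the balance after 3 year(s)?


Formula: FV = P * (1 + r/m)^(m*t)
Period rate: r/m = 0.1199 / 4 = 0.029975
Total periods: m*t = 4 * 3 = 12
Growth factor: (1 + 0.029975)^12 = 1.425346
FV = $46,700.00 * 1.425346 = $66,563.64

$66,563.64


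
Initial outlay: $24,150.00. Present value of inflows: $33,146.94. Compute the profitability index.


Formula: PI = PV(cash flows) / initial investment
Substituting: PI = $33,146.94 / $24,150.00
PI = 1.3725

1.3725


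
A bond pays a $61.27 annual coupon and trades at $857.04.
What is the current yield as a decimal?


Formula: Current yield = annual coupon / price
Substituting: CY = $61.27 / $857.04
CY = 0.07149

0.07149


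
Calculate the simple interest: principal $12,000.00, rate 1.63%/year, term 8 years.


Formula: I = P * r * t
Substituting: I = $12,000.00 * 0.0163 * 8
Step: I = $12,000.00 * 0.1304
I = $1,564.80

$1,564.80


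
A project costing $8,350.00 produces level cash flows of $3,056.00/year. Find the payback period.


Formula: Payback = investment / annual cash flow
Substituting: Payback = $8,350.00 / $3,056.00
Payback = 2.7323 years

2.7323 years


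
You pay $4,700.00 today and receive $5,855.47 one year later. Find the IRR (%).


Formula: IRR = C1/C0 - 1
Substituting: IRR = $5,855.47 / $4,700.00 - 1
Ratio: 1.245845 - 1 = 0.245845
IRR = 24.5845%

24.5845%


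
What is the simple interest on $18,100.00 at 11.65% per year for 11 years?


Formula: I = P * r * t
Substituting: I = $18,100.00 * 0.1165 * 11
Step: I = $18,100.00 * 1.2815
I = $23,195.15

$23,195.15


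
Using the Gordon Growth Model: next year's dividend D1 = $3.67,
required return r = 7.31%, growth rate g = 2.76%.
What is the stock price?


Formula: P = D1 / (r - g)
Spread: r - g = 0.0731 - 0.0276 = 0.0455
Substituting: P = $3.67 / 0.0455
P = $80.66

$80.66


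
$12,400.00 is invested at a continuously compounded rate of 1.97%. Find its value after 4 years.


Formula: FV = P * e^(r*t)
Exponent: r*t = 0.0197 * 4 = 0.0788
e^(0.0788) = 1.081988
FV = $12,400.00 * 1.081988 = $13,416.65

$13,416.65


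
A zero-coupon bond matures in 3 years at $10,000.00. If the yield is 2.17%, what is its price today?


Formula: Price = FV / (1 + r)^n
Substituting: Price = $10,000.00 / (1 + 0.0217)^3
Discount factor: (1.0217)^3 = 1.066523
Price = $10,000.00 / 1.066523 = $9,376.26

$9,376.26


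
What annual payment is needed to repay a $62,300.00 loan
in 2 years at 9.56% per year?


Formula: PMT = PV * r / (1 - (1+r)^(-n))
Denominator: 1 - (1 + 0.0956)^(-2) = 0.166902
Numerator: $62,300.00 * 0.0956 = 5955.88
PMT = 5955.88 / 0.166902 = $35,684.84

$35,684.84


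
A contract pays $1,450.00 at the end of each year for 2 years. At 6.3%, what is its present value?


Formula: PV = PMT * (1 - (1+r)^(-n)) / r
Discount factor: (1 + 0.063)^(-2) = 0.88498
Bracket: 1 - 0.88498 = 0.11502
PV = $1,450.00 * 0.11502 / 0.063 = $2,647.29

$2,647.29


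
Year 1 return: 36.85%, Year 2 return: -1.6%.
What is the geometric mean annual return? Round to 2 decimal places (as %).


Formula: Geometric mean = ((1+r1)*(1+r2))^(1/2) - 1
Product: (1 + 0.3685) * (1 + -0.016) = 1.3685 * 0.984 = 1.346604
Square root: 1.346604^0.5 = 1.160433
Geometric mean = 1.160433 - 1 = 0.160433
As percentage: 16.04%

16.04%


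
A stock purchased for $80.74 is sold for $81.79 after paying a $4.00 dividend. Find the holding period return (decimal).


Formula: HPR = (P1 - P0 + D) / P0
Gain: $81.79 - $80.74 + $4.00 = $5.05
HPR = $5.05 / $80.74 = 0.0625

0.0625


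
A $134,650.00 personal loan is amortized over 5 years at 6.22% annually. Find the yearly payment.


Formula: PMT = PV * r / (1 - (1+r)^(-n))
Denominator: 1 - (1 + 0.0622)^(-5) = 0.260448
Numerator: $134,650.00 * 0.0622 = 8375.23
PMT = 8375.23 / 0.260448 = $32,156.97

$32,156.97


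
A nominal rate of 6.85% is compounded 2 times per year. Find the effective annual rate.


Formula: EAR = (1 + r/m)^m - 1
Period rate: r/m = 0.0685 / 2 = 0.03425
Compounding: (1 + 0.03425)^2 = 1.069673
EAR = 1.069673 - 1 = 0.069673

0.069673


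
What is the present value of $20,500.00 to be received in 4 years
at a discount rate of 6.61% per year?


Formula: PV = FV / (1 + r)^n
Substituting: PV = $20,500.00 / (1 + 0.0661)^4
Discount factor: (1.0661)^4 = 1.29179
PV = $20,500.00 / 1.29179 = $15,869.46

$15,869.46


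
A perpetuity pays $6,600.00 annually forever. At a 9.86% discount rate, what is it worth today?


Formula: PV = C / r
Substituting: PV = $6,600.00 / 0.0986
PV = $66,937.12

$66,937.12


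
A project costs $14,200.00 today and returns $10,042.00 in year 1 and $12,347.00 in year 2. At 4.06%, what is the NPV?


Formula: NPV = C0 + C1/(1+r) + C2/(1+r)^2
Discount C1: $10,042.00 / (1 + 0.0406) = $9,650.20
Discount C2: $12,347.00 / (1 + 0.0406)^2 = $11,402.34
NPV = -$14,200.00 + $9,650.20 + $11,402.34 = $6,852.54

$6,852.54


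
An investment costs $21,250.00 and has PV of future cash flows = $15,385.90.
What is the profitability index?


Formula: PI = PV(cash flows) / initial investment
Substituting: PI = $15,385.90 / $21,250.00
PI = 0.724

0.724


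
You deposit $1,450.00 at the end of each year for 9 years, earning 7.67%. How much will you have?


Formula: FV = PMT * ((1+r)^n - 1) / r
Growth factor: (1 + 0.0767)^9 = 1.944699
Numerator: 1.944699 - 1 = 0.944699
FV = $1,450.00 * 0.944699 / 0.0767 = $17,859.37

$17,859.37


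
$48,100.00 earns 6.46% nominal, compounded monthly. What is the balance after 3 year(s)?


Formula: FV = P * (1 + r/m)^(m*t)
Period rate: r/m = 0.0646 / 12 = 0.005383
Total periods: m*t = 12 * 3 = 36
Growth factor: (1 + 0.005383)^36 = 1.213223
FV = $48,100.00 * 1.213223 = $58,356.01

$58,356.01


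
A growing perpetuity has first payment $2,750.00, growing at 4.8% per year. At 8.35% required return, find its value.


Formula: PV = C / (r - g)
Spread: r - g = 0.0835 - 0.048 = 0.0355
Substituting: PV = $2,750.00 / 0.0355
PV = $77,464.79

$77,464.79


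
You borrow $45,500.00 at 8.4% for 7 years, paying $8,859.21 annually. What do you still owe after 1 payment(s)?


Formula: Balance = PV*(1+r)^k - PMT*((1+r)^k - 1)/r
Growth: (1 + 0.084)^1 = 1.084
Accumulated factor: ((1+r)^k - 1)/r = 1.0
Balance = $45,500.00 * 1.084 - $8,859.21 * 1.0
Balance = $40,462.79

$40,462.79


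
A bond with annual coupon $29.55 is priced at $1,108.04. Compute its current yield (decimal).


Formula: Current yield = annual coupon / price
Substituting: CY = $29.55 / $1,108.04
CY = 0.026669

0.026669


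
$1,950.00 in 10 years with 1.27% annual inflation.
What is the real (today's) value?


Formula: Real value = nominal / (1 + inflation)^years
Price level: (1 + 0.0127)^10 = 1.134509
Real value = $1,950.00 / 1.134509 = $1,718.80

$1,718.80


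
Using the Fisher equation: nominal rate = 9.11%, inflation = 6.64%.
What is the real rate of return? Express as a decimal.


Formula: (1 + r_real) = (1 + r_nom) / (1 + inflation)
Substituting: (1 + r_real) = 1.0911 / 1.0664
(1 + r_real) = 1.023162
r_real = 1.023162 - 1 = 0.023162

0.023162


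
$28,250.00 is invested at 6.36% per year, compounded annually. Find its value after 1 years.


Formula: FV = P * (1 + r)^n
Substituting: FV = $28,250.00 * (1 + 0.0636)^1
Growth factor: (1.0636)^1 = 1.0636
FV = $28,250.00 * 1.0636 = $30,046.70

$30,046.70


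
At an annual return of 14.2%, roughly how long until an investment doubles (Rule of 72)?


Formula: Years ≈ 72 / r
Substituting: Years ≈ 72 / 14.2
Years ≈ 5.1

5.1 years


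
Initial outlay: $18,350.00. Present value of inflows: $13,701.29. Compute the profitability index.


Formula: PI = PV(cash flows) / initial investment
Substituting: PI = $13,701.29 / $18,350.00
PI = 0.7467

0.7467


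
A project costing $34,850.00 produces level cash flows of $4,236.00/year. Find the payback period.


Formula: Payback = investment / annual cash flow
Substituting: Payback = $34,850.00 / $4,236.00
Payback = 8.2271 years

8.2271 years


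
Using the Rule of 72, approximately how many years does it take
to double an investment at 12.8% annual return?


Formula: Years ≈ 72 / r
Substituting: Years ≈ 72 / 12.8
Years ≈ 5.6

5.6 years


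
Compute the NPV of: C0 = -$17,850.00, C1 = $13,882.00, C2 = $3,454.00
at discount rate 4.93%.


Formula: NPV = C0 + C1/(1+r) + C2/(1+r)^2
Discount C1: $13,882.00 / (1 + 0.0493) = $13,229.77
Discount C2: $3,454.00 / (1 + 0.0493)^2 = $3,137.06
NPV = -$17,850.00 + $13,229.77 + $3,137.06 = -$1,483.17

-$1,483.17


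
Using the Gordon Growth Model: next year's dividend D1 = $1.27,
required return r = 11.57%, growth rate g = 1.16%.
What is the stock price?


Formula: P = D1 / (r - g)
Spread: r - g = 0.1157 - 0.0116 = 0.1041
Substituting: P = $1.27 / 0.1041
P = $12.20

$12.20


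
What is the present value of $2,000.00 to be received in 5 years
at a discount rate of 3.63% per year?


Formula: PV = FV / (1 + r)^n
Substituting: PV = $2,000.00 / (1 + 0.0363)^5
Discount factor: (1.0363)^5 = 1.195164
PV = $2,000.00 / 1.195164 = $1,673.41

$1,673.41


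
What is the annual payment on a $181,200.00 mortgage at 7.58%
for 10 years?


Formula: PMT = PV * r / (1 - (1+r)^(-n))
Denominator: 1 - (1 + 0.0758)^(-10) = 0.518402
Numerator: $181,200.00 * 0.0758 = 13734.96
PMT = 13734.96 / 0.518402 = $26,494.80

$26,494.80


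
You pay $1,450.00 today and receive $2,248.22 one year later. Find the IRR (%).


Formula: IRR = C1/C0 - 1
Substituting: IRR = $2,248.22 / $1,450.00 - 1
Ratio: 1.550497 - 1 = 0.550497
IRR = 55.0497%

55.0497%


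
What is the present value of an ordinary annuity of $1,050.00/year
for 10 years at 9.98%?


Formula: PV = PMT * (1 - (1+r)^(-n)) / r
Discount factor: (1 + 0.0998)^(-10) = 0.386245
Bracket: 1 - 0.386245 = 0.613755
PV = $1,050.00 * 0.613755 / 0.0998 = $6,457.34

$6,457.34


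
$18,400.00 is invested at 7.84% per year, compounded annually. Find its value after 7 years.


Formula: FV = P * (1 + r)^n
Substituting: FV = $18,400.00 * (1 + 0.0784)^7
Growth factor: (1.0784)^7 = 1.69613
FV = $18,400.00 * 1.69613 = $31,208.79

$31,208.79


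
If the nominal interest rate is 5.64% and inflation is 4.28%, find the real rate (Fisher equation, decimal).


Formula: (1 + r_real) = (1 + r_nom) / (1 + inflation)
Substituting: (1 + r_real) = 1.0564 / 1.0428
(1 + r_real) = 1.013042
r_real = 1.013042 - 1 = 0.013042

0.013042


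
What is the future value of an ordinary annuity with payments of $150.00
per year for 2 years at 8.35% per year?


Formula: FV = PMT * ((1+r)^n - 1) / r
Growth factor: (1 + 0.0835)^2 = 1.173972
Numerator: 1.173972 - 1 = 0.173972
FV = $150.00 * 0.173972 / 0.0835 = $312.53

$312.53


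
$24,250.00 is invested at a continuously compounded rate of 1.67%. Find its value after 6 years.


Formula: FV = P * e^(r*t)
Exponent: r*t = 0.0167 * 6 = 0.1002
e^(0.1002) = 1.105392
FV = $24,250.00 * 1.105392 = $26,805.76

$26,805.76


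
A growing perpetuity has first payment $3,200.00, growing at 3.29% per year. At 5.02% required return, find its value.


Formula: PV = C / (r - g)
Spread: r - g = 0.0502 - 0.0329 = 0.0173
Substituting: PV = $3,200.00 / 0.0173
PV = $184,971.10

$184,971.10


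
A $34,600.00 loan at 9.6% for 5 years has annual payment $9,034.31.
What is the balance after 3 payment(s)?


Formula: Balance = PV*(1+r)^k - PMT*((1+r)^k - 1)/r
Growth: (1 + 0.096)^3 = 1.316533
Accumulated factor: ((1+r)^k - 1)/r = 3.297216
Balance = $34,600.00 * 1.316533 - $9,034.31 * 3.297216
Balance = $15,763.96

$15,763.96


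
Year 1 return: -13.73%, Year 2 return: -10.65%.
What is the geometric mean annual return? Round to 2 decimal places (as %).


Formula: Geometric mean = ((1+r1)*(1+r2))^(1/2) - 1
Product: (1 + -0.1373) * (1 + -0.1065) = 0.8627 * 0.8935 = 0.770822
Square root: 0.770822^0.5 = 0.877965
Geometric mean = 0.877965 - 1 = -0.122035
As percentage: -12.20%

-12.20%


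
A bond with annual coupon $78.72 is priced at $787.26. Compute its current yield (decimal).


Formula: Current yield = annual coupon / price
Substituting: CY = $78.72 / $787.26
CY = 0.099992

0.099992


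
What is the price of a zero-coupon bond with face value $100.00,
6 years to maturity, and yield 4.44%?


Formula: Price = FV / (1 + r)^n
Substituting: Price = $100.00 / (1 + 0.0444)^6
Discount factor: (1.0444)^6 = 1.29778
Price = $100.00 / 1.29778 = $77.05

$77.05


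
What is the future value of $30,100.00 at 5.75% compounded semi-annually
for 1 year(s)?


Formula: FV = P * (1 + r/m)^(m*t)
Period rate: r/m = 0.0575 / 2 = 0.02875
Total periods: m*t = 2 * 1 = 2
Growth factor: (1 + 0.02875)^2 = 1.058327
FV = $30,100.00 * 1.058327 = $31,855.63

$31,855.63


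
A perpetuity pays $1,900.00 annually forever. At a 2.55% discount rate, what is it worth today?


Formula: PV = C / r
Substituting: PV = $1,900.00 / 0.0255
PV = $74,509.80

$74,509.80


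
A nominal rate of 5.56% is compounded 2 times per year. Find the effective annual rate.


Formula: EAR = (1 + r/m)^m - 1
Period rate: r/m = 0.0556 / 2 = 0.0278
Compounding: (1 + 0.0278)^2 = 1.056373
EAR = 1.056373 - 1 = 0.056373

0.056373


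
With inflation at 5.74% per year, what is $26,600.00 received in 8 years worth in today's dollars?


Formula: Real value = nominal / (1 + inflation)^years
Price level: (1 + 0.0574)^8 = 1.56284
Real value = $26,600.00 / 1.56284 = $17,020.30

$17,020.30


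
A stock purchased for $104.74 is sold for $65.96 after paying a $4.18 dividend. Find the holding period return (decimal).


Formula: HPR = (P1 - P0 + D) / P0
Gain: $65.96 - $104.74 + $4.18 = -$34.60
HPR = -$34.60 / $104.74 = -0.3303

-0.3303


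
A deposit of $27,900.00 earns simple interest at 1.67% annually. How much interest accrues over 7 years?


Formula: I = P * r * t
Substituting: I = $27,900.00 * 0.0167 * 7
Step: I = $27,900.00 * 0.1169
I = $3,261.51

$3,261.51


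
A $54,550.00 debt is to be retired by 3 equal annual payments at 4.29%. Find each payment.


Formula: PMT = PV * r / (1 - (1+r)^(-n))
Denominator: 1 - (1 + 0.0429)^(-3) = 0.118399
Numerator: $54,550.00 * 0.0429 = 2340.195
PMT = 2340.195 / 0.118399 = $19,765.30

$19,765.30


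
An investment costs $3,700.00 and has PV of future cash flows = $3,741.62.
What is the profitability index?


Formula: PI = PV(cash flows) / initial investment
Substituting: PI = $3,741.62 / $3,700.00
PI = 1.0112

1.0112


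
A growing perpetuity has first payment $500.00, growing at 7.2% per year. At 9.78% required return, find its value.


Formula: PV = C / (r - g)
Spread: r - g = 0.0978 - 0.072 = 0.0258
Substituting: PV = $500.00 / 0.0258
PV = $19,379.84

$19,379.84


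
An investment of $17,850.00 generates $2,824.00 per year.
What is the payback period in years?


Formula: Payback = investment / annual cash flow
Substituting: Payback = $17,850.00 / $2,824.00
Payback = 6.3208 years

6.3208 years


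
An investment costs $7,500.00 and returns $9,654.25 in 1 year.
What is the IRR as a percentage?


Formula: IRR = C1/C0 - 1
Substituting: IRR = $9,654.25 / $7,500.00 - 1
Ratio: 1.287233 - 1 = 0.287233
IRR = 28.7233%

28.7233%


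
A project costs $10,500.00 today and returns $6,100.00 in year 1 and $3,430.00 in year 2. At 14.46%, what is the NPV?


Formula: NPV = C0 + C1/(1+r) + C2/(1+r)^2
Discount C1: $6,100.00 / (1 + 0.1446) = $5,329.37
Discount C2: $3,430.00 / (1 + 0.1446)^2 = $2,618.10
NPV = -$10,500.00 + $5,329.37 + $2,618.10 = -$2,552.52

-$2,552.52


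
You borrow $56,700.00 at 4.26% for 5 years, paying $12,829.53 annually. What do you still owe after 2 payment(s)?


Formula: Balance = PV*(1+r)^k - PMT*((1+r)^k - 1)/r
Growth: (1 + 0.0426)^2 = 1.087015
Accumulated factor: ((1+r)^k - 1)/r = 2.0426
Balance = $56,700.00 * 1.087015 - $12,829.53 * 2.0426
Balance = $35,428.14

$35,428.14


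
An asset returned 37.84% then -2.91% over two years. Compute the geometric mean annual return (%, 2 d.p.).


Formula: Geometric mean = ((1+r1)*(1+r2))^(1/2) - 1
Product: (1 + 0.3784) * (1 + -0.0291) = 1.3784 * 0.9709 = 1.338289
Square root: 1.338289^0.5 = 1.156844
Geometric mean = 1.156844 - 1 = 0.156844
As percentage: 15.68%

15.68%


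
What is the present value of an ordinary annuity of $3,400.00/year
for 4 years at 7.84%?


Formula: PV = PMT * (1 - (1+r)^(-n)) / r
Discount factor: (1 + 0.0784)^(-4) = 0.739402
Bracket: 1 - 0.739402 = 0.260598
PV = $3,400.00 * 0.260598 / 0.0784 = $11,301.45

$11,301.45


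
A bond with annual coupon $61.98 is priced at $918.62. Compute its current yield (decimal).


Formula: Current yield = annual coupon / price
Substituting: CY = $61.98 / $918.62
CY = 0.067471

0.067471


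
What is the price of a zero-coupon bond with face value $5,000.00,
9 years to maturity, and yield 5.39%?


Formula: Price = FV / (1 + r)^n
Substituting: Price = $5,000.00 / (1 + 0.0539)^9
Discount factor: (1.0539)^9 = 1.603964
Price = $5,000.00 / 1.603964 = $3,117.28

$3,117.28


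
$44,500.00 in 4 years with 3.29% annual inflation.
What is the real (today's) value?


Formula: Real value = nominal / (1 + inflation)^years
Price level: (1 + 0.0329)^4 = 1.138238
Real value = $44,500.00 / 1.138238 = $39,095.51

$39,095.51
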